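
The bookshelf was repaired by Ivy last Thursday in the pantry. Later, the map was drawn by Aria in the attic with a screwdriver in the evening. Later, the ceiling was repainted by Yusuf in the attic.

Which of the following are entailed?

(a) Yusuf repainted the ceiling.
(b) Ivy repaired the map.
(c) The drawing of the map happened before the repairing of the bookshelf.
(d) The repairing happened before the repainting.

(a) Entailed — every conjunct here is already in the original repainting event.
(b) Not entailed — Ivy repaired the bookshelf, not the map; the map belongs to the drawing event.
(c) Not entailed — the narrative places the repairing before the drawing, not after.
(d) Entailed — the narrative places the repairing before the repainting.

(a), (d)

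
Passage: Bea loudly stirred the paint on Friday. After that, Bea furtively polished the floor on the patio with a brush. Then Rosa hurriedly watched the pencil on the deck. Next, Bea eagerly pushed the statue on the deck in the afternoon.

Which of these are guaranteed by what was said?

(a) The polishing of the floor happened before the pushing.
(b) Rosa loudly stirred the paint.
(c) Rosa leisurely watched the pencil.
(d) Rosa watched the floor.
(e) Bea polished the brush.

(a)

(a) Entailed — the narrative places the polishing before the pushing.
(b) Not entailed — the passage has Bea stirring the paint, not Rosa.
(c) Not entailed — 'leisurely' adds a manner not in (and inconsistent with) the original.
(d) Not entailed — Rosa watched the pencil, not the floor; the floor belongs to the polishing event.
(e) Not entailed — the brush is the instrument, not what was polished.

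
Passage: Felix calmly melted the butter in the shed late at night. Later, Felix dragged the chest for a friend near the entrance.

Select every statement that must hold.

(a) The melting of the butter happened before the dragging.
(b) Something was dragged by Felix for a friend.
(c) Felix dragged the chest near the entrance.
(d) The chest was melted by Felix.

(a), (b), (c)

(a) Entailed — the narrative places the melting before the dragging.
(b) Entailed — this follows by dropping conjuncts from the dragging event's description.
(c) Entailed — every conjunct here is already in the original dragging event.
(d) Not entailed — Felix melted the butter, not the chest; the chest belongs to the dragging event.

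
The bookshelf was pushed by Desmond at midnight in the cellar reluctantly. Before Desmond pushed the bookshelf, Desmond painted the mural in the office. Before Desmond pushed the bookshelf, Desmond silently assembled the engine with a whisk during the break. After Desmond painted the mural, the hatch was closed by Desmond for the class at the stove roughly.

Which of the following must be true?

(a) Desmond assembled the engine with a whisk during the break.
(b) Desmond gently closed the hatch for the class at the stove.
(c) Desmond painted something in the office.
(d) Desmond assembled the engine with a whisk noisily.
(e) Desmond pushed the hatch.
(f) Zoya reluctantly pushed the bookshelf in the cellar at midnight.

(a) Entailed — the original entails any weakening of itself; this just drops 'silently'.
(b) Not entailed — 'gently' adds a manner not in (and inconsistent with) the original.
(c) Entailed — this follows by dropping conjuncts from the painting event's description.
(d) Not entailed — 'noisily' adds a manner not in (and inconsistent with) the original.
(e) Not entailed — Desmond pushed the bookshelf, not the hatch; the hatch belongs to the closing event.
(f) Not entailed — the passage has Desmond pushing the bookshelf, not Zoya.

(a), (c)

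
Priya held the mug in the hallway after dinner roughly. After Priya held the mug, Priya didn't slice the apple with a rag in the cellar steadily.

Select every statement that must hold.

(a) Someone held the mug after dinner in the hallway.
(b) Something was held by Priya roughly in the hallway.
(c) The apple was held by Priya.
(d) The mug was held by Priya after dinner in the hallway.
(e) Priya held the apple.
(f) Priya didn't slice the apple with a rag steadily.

(a) Entailed — the original entails any weakening of itself; this just drops 'roughly' and generalizes the agent.
(b) Entailed — dropping 'after dinner' and generalizing the patient leaves a sub-description the original still satisfies.
(c) Not entailed — Priya held the mug, not the apple; the apple belongs to the slicing event.
(d) Entailed — dropping 'roughly' leaves a sub-description the original still satisfies.
(e) Not entailed — Priya held the mug, not the apple; the apple belongs to the slicing event.
(f) Not entailed — dropping 'in the cellar' under negation is not valid — the original leaves open that Priya sliced the apple some other way.

(a), (b), (d)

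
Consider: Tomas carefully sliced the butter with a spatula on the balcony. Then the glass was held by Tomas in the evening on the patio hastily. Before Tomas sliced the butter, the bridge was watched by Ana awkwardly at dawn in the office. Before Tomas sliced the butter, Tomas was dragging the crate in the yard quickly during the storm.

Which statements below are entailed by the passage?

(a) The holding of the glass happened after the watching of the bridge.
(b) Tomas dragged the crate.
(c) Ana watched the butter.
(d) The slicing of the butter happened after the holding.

(a), (b)

(a) Entailed — the narrative places the watching before the holding.
(b) Entailed — 'drag' is an activity; 'was dragging' entails that some dragging happened, so 'dragged' holds.
(c) Not entailed — Ana watched the bridge, not the butter; the butter belongs to the slicing event.
(d) Not entailed — the narrative places the slicing before the holding, not after.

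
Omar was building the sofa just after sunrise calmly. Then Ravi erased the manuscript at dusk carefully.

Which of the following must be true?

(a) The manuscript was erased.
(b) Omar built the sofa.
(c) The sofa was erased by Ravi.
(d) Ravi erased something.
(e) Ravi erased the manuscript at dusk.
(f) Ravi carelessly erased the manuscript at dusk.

(a), (d), (e)

(a) Entailed — this follows by dropping conjuncts from the erasing event's description.
(b) Not entailed — 'was building' is progressive on an accomplishment; it does not entail the completed 'built'.
(c) Not entailed — Ravi erased the manuscript, not the sofa; the sofa belongs to the building event.
(d) Entailed — the original entails any weakening of itself; this just drops 'at dusk', 'carefully' and generalizes the patient.
(e) Entailed — every conjunct here is already in the original erasing event.
(f) Not entailed — 'carelessly' adds a manner not in (and inconsistent with) the original.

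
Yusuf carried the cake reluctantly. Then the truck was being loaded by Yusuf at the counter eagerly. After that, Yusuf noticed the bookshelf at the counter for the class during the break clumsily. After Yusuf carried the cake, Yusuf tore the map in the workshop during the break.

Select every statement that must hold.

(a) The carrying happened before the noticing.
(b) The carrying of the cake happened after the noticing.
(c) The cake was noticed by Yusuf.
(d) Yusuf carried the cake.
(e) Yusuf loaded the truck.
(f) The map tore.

(a) Entailed — the narrative places the carrying before the noticing.
(b) Not entailed — the narrative places the carrying before the noticing, not after.
(c) Not entailed — Yusuf noticed the bookshelf, not the cake; the cake belongs to the carrying event.
(d) Entailed — this follows by dropping conjuncts from the carrying event's description.
(e) Not entailed — 'was loading' is progressive on an accomplishment; it does not entail the completed 'loaded'.
(f) Entailed — 'Yusuf tore the map' is causative; it entails the inchoative 'the map tore'.

(a), (d), (f)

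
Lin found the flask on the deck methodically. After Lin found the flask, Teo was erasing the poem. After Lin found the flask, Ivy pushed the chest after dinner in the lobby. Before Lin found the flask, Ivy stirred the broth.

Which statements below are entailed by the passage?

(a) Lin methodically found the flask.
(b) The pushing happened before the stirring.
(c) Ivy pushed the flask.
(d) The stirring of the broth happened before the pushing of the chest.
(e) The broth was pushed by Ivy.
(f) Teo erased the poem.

(a), (d)

(a) Entailed — the original entails any weakening of itself; this just drops 'on the deck'.
(b) Not entailed — the narrative places the stirring before the pushing, not after.
(c) Not entailed — Ivy pushed the chest, not the flask; the flask belongs to the finding event.
(d) Entailed — the narrative places the stirring before the pushing.
(e) Not entailed — Ivy pushed the chest, not the broth; the broth belongs to the stirring event.
(f) Not entailed — 'was erasing' is progressive on an accomplishment; it does not entail the completed 'erased'.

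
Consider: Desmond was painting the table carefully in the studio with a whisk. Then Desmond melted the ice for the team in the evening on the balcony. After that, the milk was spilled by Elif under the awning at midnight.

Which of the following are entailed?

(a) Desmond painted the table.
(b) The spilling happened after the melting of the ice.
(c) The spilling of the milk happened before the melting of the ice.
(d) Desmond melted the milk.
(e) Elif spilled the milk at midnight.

(a) Not entailed — 'was painting' is progressive on an accomplishment; it does not entail the completed 'painted'.
(b) Entailed — the narrative places the melting before the spilling.
(c) Not entailed — the narrative places the melting before the spilling, not after.
(d) Not entailed — Desmond melted the ice, not the milk; the milk belongs to the spilling event.
(e) Entailed — the original entails any weakening of itself; this just drops 'under the awning'.

(b), (e)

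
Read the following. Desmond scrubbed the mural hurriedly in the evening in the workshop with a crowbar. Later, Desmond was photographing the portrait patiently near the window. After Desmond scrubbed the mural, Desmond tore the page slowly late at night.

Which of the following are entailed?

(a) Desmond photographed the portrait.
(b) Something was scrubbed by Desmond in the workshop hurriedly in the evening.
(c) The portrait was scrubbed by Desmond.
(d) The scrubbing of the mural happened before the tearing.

(a) Not entailed — 'was photographing' is progressive on an accomplishment; it does not entail the completed 'photographed'.
(b) Entailed — dropping 'with a crowbar' and generalizing the patient leaves a sub-description the original still satisfies.
(c) Not entailed — Desmond scrubbed the mural, not the portrait; the portrait belongs to the photographing event.
(d) Entailed — the narrative places the scrubbing before the tearing.

(b), (d)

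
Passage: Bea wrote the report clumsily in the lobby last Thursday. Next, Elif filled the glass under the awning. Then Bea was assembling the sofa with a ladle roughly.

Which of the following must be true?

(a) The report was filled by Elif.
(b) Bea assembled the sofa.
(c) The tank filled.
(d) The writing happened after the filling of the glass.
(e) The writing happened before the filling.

(a) Not entailed — Elif filled the glass, not the report; the report belongs to the writing event.
(b) Not entailed — 'was assembling' is progressive on an accomplishment; it does not entail the completed 'assembled'.
(c) Not entailed — the glass is what filled, not the tank.
(d) Not entailed — the narrative places the writing before the filling, not after.
(e) Entailed — the narrative places the writing before the filling.

(e)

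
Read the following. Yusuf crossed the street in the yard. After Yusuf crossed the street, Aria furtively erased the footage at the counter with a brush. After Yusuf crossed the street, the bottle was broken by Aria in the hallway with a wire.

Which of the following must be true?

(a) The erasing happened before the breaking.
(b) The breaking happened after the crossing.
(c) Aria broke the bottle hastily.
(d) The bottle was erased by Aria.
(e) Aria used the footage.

(a) Not entailed — the narrative doesn't order the erasing relative to the breaking.
(b) Entailed — the narrative places the crossing before the breaking.
(c) Not entailed — 'hastily' adds information not in the original event.
(d) Not entailed — Aria erased the footage, not the bottle; the bottle belongs to the breaking event.
(e) Not entailed — the footage is the patient, not an instrument — Aria used a brush.

(b)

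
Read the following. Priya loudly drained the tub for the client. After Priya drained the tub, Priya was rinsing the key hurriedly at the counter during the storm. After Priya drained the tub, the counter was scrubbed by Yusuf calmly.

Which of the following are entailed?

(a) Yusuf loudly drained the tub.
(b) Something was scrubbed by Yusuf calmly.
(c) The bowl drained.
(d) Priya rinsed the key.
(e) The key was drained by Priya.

(a) Not entailed — the passage has Priya draining the tub, not Yusuf.
(b) Entailed — the original entails any weakening of itself; this just generalizes the patient.
(c) Not entailed — the tub is what drained, not the bowl.
(d) Entailed — 'rinse' is an activity; 'was rinsing' entails that some rinsing happened, so 'rinsed' holds.
(e) Not entailed — Priya drained the tub, not the key; the key belongs to the rinsing event.

(b), (d)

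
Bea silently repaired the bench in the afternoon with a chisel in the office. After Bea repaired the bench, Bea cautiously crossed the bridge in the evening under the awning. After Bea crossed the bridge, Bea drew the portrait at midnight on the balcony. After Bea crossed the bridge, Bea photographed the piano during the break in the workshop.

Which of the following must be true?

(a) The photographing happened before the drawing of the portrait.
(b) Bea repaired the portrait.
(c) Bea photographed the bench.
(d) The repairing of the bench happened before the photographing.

(a) Not entailed — the narrative doesn't order the photographing relative to the drawing.
(b) Not entailed — Bea repaired the bench, not the portrait; the portrait belongs to the drawing event.
(c) Not entailed — Bea photographed the piano, not the bench; the bench belongs to the repairing event.
(d) Entailed — the narrative places the repairing before the photographing.

(d)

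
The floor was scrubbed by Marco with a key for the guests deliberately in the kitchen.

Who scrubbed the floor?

'Marco' marks the agent of the scrubbing event.

Marco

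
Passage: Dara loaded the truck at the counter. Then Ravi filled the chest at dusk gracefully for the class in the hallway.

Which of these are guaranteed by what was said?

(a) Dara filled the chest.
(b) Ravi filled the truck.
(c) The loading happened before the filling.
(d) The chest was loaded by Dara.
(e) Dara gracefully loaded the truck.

(c)

(a) Not entailed — the passage has Ravi filling the chest, not Dara.
(b) Not entailed — Ravi filled the chest, not the truck; the truck belongs to the loading event.
(c) Entailed — the narrative places the loading before the filling.
(d) Not entailed — Dara loaded the truck, not the chest; the chest belongs to the filling event.
(e) Not entailed — 'gracefully' adds information not in the original event.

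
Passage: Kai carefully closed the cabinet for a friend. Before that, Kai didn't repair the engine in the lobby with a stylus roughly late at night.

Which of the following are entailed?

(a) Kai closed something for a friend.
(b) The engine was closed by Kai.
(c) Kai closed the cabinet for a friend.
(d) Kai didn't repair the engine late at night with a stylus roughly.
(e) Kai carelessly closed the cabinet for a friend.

(a), (c)

(a) Entailed — dropping 'carefully' and generalizing the patient leaves a sub-description the original still satisfies.
(b) Not entailed — Kai closed the cabinet, not the engine; the engine belongs to the repairing event.
(c) Entailed — dropping 'carefully' leaves a sub-description the original still satisfies.
(d) Not entailed — dropping 'in the lobby' under negation is not valid — the original leaves open that Kai repaired the engine some other way.
(e) Not entailed — 'carelessly' adds a manner not in (and inconsistent with) the original.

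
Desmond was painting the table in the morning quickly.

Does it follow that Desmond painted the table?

no

'was painting' is progressive; for an accomplishment like 'paint the table', it doesn't entail completion.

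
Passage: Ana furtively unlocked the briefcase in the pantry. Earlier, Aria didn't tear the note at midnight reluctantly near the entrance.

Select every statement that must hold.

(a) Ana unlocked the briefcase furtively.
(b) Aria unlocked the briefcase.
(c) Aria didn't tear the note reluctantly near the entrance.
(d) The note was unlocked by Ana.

(a) Entailed — every conjunct here is already in the original unlocking event.
(b) Not entailed — the passage has Ana unlocking the briefcase, not Aria.
(c) Not entailed — dropping 'at midnight' under negation is not valid — the original leaves open that Aria tore the note some other way.
(d) Not entailed — Ana unlocked the briefcase, not the note; the note belongs to the tearing event.

(a)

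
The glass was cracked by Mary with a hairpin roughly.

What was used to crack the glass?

'with a hairpin' marks the instrument of the cracking event.

a hairpin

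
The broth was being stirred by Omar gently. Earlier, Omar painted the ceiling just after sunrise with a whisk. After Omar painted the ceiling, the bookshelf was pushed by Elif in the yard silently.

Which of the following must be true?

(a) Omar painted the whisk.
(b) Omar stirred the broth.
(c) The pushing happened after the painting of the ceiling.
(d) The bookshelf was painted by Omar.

(b), (c)

(a) Not entailed — the whisk is the instrument, not what was painted.
(b) Entailed — 'stir' is an activity; 'was stirring' entails that some stirring happened, so 'stirred' holds.
(c) Entailed — the narrative places the painting before the pushing.
(d) Not entailed — Omar painted the ceiling, not the bookshelf; the bookshelf belongs to the pushing event.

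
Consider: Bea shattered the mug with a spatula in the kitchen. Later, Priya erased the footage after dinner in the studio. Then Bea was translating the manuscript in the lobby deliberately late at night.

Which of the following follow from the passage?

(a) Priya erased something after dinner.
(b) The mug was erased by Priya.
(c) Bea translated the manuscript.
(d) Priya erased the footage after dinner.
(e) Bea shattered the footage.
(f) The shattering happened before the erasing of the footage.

(a) Entailed — the original entails any weakening of itself; this just drops 'in the studio' and generalizes the patient.
(b) Not entailed — Priya erased the footage, not the mug; the mug belongs to the shattering event.
(c) Not entailed — 'was translating' is progressive on an accomplishment; it does not entail the completed 'translated'.
(d) Entailed — this follows by dropping conjuncts from the erasing event's description.
(e) Not entailed — Bea shattered the mug, not the footage; the footage belongs to the erasing event.
(f) Entailed — the narrative places the shattering before the erasing.

(a), (d), (f)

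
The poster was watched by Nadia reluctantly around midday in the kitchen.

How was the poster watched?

'reluctantly' marks the manner of the watching event.

reluctantly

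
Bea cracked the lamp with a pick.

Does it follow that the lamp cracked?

yes

'Bea cracked the lamp' is the causative; it entails the inchoative 'the lamp cracked'.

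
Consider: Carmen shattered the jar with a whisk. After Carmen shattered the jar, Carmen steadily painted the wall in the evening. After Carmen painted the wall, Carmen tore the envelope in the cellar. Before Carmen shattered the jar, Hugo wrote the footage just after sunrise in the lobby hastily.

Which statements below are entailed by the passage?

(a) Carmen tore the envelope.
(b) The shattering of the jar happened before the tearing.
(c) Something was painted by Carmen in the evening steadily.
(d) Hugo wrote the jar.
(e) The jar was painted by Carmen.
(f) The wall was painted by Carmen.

(a) Entailed — the original entails any weakening of itself; this just drops 'in the cellar'.
(b) Entailed — the narrative places the shattering before the tearing.
(c) Entailed — generalizing the patient leaves a sub-description the original still satisfies.
(d) Not entailed — Hugo wrote the footage, not the jar; the jar belongs to the shattering event.
(e) Not entailed — Carmen painted the wall, not the jar; the jar belongs to the shattering event.
(f) Entailed — this follows by dropping conjuncts from the painting event's description.

(a), (b), (c), (f)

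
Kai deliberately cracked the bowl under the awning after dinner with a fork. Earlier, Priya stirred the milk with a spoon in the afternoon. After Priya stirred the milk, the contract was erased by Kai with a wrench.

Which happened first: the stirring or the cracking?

the stirring

The connectives place the stirring before the cracking.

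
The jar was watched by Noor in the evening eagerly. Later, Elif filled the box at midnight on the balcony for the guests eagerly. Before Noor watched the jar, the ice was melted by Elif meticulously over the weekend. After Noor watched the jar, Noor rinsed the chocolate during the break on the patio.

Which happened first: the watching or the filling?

The connectives place the watching before the filling.

the watching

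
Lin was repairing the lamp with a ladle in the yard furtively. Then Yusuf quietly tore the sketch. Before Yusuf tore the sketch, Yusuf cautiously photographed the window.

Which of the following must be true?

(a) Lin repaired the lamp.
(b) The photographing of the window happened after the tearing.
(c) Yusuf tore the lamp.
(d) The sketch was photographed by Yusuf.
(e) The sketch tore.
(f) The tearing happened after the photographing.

(a) Not entailed — 'was repairing' is progressive on an accomplishment; it does not entail the completed 'repaired'.
(b) Not entailed — the narrative places the photographing before the tearing, not after.
(c) Not entailed — Yusuf tore the sketch, not the lamp; the lamp belongs to the repairing event.
(d) Not entailed — Yusuf photographed the window, not the sketch; the sketch belongs to the tearing event.
(e) Entailed — 'Yusuf tore the sketch' is causative; it entails the inchoative 'the sketch tore'.
(f) Entailed — the narrative places the photographing before the tearing.

(e), (f)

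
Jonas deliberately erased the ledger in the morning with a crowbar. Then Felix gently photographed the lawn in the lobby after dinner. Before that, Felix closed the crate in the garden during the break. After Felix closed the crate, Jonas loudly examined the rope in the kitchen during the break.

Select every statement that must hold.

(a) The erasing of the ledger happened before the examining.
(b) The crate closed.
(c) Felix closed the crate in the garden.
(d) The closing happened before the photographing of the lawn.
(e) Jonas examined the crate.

(b), (c), (d)

(a) Not entailed — the narrative doesn't order the erasing relative to the examining.
(b) Entailed — 'Felix closed the crate' is causative; it entails the inchoative 'the crate closed'.
(c) Entailed — the original entails any weakening of itself; this just drops 'during the break'.
(d) Entailed — the narrative places the closing before the photographing.
(e) Not entailed — Jonas examined the rope, not the crate; the crate belongs to the closing event.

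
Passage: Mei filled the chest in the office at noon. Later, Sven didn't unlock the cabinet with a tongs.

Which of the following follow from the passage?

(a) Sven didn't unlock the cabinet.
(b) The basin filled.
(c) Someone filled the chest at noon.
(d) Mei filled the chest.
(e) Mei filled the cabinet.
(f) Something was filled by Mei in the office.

(a) Not entailed — dropping 'with a tongs' under negation is not valid — the original leaves open that Sven unlocked the cabinet some other way.
(b) Not entailed — the chest is what filled, not the basin.
(c) Entailed — dropping 'in the office' and generalizing the agent leaves a sub-description the original still satisfies.
(d) Entailed — dropping 'in the office', 'at noon' leaves a sub-description the original still satisfies.
(e) Not entailed — Mei filled the chest, not the cabinet; the cabinet belongs to the unlocking event.
(f) Entailed — this follows by dropping conjuncts from the filling event's description.

(c), (d), (f)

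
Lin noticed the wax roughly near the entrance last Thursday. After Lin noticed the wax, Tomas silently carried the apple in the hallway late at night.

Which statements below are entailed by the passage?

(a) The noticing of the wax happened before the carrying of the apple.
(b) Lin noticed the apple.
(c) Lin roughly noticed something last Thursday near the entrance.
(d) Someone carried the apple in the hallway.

(a) Entailed — the narrative places the noticing before the carrying.
(b) Not entailed — Lin noticed the wax, not the apple; the apple belongs to the carrying event.
(c) Entailed — every conjunct here is already in the original noticing event.
(d) Entailed — every conjunct here is already in the original carrying event.

(a), (c), (d)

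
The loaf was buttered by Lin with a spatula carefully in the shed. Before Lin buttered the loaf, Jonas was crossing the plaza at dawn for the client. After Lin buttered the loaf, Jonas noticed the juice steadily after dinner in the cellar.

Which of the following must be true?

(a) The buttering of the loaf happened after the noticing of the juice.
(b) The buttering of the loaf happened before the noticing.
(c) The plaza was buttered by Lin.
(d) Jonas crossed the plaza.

(a) Not entailed — the narrative places the buttering before the noticing, not after.
(b) Entailed — the narrative places the buttering before the noticing.
(c) Not entailed — Lin buttered the loaf, not the plaza; the plaza belongs to the crossing event.
(d) Not entailed — 'was crossing' is progressive on an accomplishment; it does not entail the completed 'crossed'.

(b)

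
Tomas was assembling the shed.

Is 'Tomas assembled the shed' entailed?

no

'was assembling' is progressive; for an accomplishment like 'assemble the shed', it doesn't entail completion.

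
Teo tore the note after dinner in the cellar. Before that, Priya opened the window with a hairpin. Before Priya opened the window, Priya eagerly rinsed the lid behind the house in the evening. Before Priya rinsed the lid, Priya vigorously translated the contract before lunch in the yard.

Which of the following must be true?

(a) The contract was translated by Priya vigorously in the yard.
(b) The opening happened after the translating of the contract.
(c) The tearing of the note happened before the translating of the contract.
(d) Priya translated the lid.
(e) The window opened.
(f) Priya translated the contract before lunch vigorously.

(a), (b), (e), (f)

(a) Entailed — the original entails any weakening of itself; this just drops 'before lunch'.
(b) Entailed — the narrative places the translating before the opening.
(c) Not entailed — the narrative places the translating before the tearing, not after.
(d) Not entailed — Priya translated the contract, not the lid; the lid belongs to the rinsing event.
(e) Entailed — 'Priya opened the window' is causative; it entails the inchoative 'the window opened'.
(f) Entailed — the original entails any weakening of itself; this just drops 'in the yard'.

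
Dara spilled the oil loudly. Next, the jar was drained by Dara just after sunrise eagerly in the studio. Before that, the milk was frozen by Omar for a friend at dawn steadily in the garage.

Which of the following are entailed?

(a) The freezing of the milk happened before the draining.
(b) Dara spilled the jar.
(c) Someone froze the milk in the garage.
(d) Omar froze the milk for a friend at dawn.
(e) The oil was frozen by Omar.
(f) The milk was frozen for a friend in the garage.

(a) Entailed — the narrative places the freezing before the draining.
(b) Not entailed — Dara spilled the oil, not the jar; the jar belongs to the draining event.
(c) Entailed — dropping 'for a friend', 'steadily', 'at dawn' and generalizing the agent leaves a sub-description the original still satisfies.
(d) Entailed — the original entails any weakening of itself; this just drops 'steadily', 'in the garage'.
(e) Not entailed — Omar froze the milk, not the oil; the oil belongs to the spilling event.
(f) Entailed — every conjunct here is already in the original freezing event.

(a), (c), (d), (f)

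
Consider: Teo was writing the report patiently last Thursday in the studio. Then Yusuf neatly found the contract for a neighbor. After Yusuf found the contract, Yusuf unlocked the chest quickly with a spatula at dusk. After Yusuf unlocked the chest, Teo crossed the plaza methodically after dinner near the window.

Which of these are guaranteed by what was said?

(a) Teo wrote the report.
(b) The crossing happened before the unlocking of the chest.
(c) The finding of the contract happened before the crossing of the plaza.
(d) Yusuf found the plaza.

(c)

(a) Not entailed — 'was writing' is progressive on an accomplishment; it does not entail the completed 'wrote'.
(b) Not entailed — the narrative places the unlocking before the crossing, not after.
(c) Entailed — the narrative places the finding before the crossing.
(d) Not entailed — Yusuf found the contract, not the plaza; the plaza belongs to the crossing event.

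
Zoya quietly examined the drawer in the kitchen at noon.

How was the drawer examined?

'quietly' marks the manner of the examining event.

quietly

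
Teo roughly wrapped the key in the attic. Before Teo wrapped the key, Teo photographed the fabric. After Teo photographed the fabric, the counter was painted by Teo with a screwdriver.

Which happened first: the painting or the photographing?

The connectives place the photographing before the painting.

the photographing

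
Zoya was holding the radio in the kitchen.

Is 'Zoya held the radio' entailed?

'hold' is atelic; if Zoya was holding the radio, then Zoya held the radio (for some time).

yes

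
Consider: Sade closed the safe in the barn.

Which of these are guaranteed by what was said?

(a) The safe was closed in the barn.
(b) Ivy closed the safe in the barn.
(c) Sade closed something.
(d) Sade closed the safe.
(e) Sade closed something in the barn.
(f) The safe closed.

(a) Entailed — every conjunct here is already in the original closing event.
(b) Not entailed — the passage has Sade closing the safe, not Ivy.
(c) Entailed — the original entails any weakening of itself; this just drops 'in the barn' and generalizes the patient.
(d) Entailed — this follows by dropping conjuncts from the closing event's description.
(e) Entailed — the original entails any weakening of itself; this just generalizes the patient.
(f) Entailed — 'Sade closed the safe' is causative; it entails the inchoative 'the safe closed'.

(a), (c), (d), (e), (f)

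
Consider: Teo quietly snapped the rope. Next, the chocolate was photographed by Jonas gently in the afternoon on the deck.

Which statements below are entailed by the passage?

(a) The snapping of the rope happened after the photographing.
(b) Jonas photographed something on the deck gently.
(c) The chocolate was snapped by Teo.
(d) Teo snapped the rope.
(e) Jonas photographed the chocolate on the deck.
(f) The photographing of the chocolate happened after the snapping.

(b), (d), (e), (f)

(a) Not entailed — the narrative places the snapping before the photographing, not after.
(b) Entailed — the original entails any weakening of itself; this just drops 'in the afternoon' and generalizes the patient.
(c) Not entailed — Teo snapped the rope, not the chocolate; the chocolate belongs to the photographing event.
(d) Entailed — this follows by dropping conjuncts from the snapping event's description.
(e) Entailed — every conjunct here is already in the original photographing event.
(f) Entailed — the narrative places the snapping before the photographing.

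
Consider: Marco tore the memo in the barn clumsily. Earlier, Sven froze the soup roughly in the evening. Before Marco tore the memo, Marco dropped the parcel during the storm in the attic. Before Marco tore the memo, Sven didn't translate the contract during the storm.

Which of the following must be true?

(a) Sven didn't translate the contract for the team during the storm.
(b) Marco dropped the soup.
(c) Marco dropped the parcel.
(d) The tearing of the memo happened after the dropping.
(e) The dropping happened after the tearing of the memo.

(a), (c), (d)

(a) Entailed — under negation, adding a further restriction is entailed: if no such translating event occurred, none occurred for the team either.
(b) Not entailed — Marco dropped the parcel, not the soup; the soup belongs to the freezing event.
(c) Entailed — every conjunct here is already in the original dropping event.
(d) Entailed — the narrative places the dropping before the tearing.
(e) Not entailed — the narrative places the dropping before the tearing, not after.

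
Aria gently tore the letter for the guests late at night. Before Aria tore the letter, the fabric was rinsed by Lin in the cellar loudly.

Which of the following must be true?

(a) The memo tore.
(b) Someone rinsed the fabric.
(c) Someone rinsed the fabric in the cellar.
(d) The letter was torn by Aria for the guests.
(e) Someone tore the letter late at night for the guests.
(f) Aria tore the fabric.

(b), (c), (d), (e)

(a) Not entailed — the letter is what tore, not the memo.
(b) Entailed — every conjunct here is already in the original rinsing event.
(c) Entailed — every conjunct here is already in the original rinsing event.
(d) Entailed — dropping 'gently', 'late at night' leaves a sub-description the original still satisfies.
(e) Entailed — this follows by dropping conjuncts from the tearing event's description.
(f) Not entailed — Aria tore the letter, not the fabric; the fabric belongs to the rinsing event.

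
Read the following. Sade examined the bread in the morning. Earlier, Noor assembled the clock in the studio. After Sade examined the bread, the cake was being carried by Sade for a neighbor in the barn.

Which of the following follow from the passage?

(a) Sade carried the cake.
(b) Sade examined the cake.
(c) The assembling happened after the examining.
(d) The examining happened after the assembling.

(a) Entailed — 'carry' is an activity; 'was carrying' entails that some carrying happened, so 'carried' holds.
(b) Not entailed — Sade examined the bread, not the cake; the cake belongs to the carrying event.
(c) Not entailed — the narrative places the assembling before the examining, not after.
(d) Entailed — the narrative places the assembling before the examining.

(a), (d)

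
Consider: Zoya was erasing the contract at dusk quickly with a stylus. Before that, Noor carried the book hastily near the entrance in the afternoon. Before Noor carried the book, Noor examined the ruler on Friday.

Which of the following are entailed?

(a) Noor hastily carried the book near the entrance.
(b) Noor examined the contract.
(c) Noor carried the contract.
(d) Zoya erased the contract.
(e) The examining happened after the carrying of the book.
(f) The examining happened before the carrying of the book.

(a) Entailed — dropping 'in the afternoon' leaves a sub-description the original still satisfies.
(b) Not entailed — Noor examined the ruler, not the contract; the contract belongs to the erasing event.
(c) Not entailed — Noor carried the book, not the contract; the contract belongs to the erasing event.
(d) Not entailed — 'was erasing' is progressive on an accomplishment; it does not entail the completed 'erased'.
(e) Not entailed — the narrative places the examining before the carrying, not after.
(f) Entailed — the narrative places the examining before the carrying.

(a), (f)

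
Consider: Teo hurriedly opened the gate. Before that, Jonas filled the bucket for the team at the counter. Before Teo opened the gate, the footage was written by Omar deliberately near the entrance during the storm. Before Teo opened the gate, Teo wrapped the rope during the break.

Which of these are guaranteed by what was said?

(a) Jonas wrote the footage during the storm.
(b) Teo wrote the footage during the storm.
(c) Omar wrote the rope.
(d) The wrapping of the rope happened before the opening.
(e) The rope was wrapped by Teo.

(d), (e)

(a) Not entailed — the passage has Omar writing the footage, not Jonas.
(b) Not entailed — the passage has Omar writing the footage, not Teo.
(c) Not entailed — Omar wrote the footage, not the rope; the rope belongs to the wrapping event.
(d) Entailed — the narrative places the wrapping before the opening.
(e) Entailed — the original entails any weakening of itself; this just drops 'during the break'.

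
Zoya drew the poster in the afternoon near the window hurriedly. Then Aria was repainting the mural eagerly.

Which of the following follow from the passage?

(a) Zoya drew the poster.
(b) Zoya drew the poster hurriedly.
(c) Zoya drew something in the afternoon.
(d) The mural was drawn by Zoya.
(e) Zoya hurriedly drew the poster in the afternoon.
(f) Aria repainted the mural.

(a), (b), (c), (e)

(a) Entailed — every conjunct here is already in the original drawing event.
(b) Entailed — this follows by dropping conjuncts from the drawing event's description.
(c) Entailed — every conjunct here is already in the original drawing event.
(d) Not entailed — Zoya drew the poster, not the mural; the mural belongs to the repainting event.
(e) Entailed — the original entails any weakening of itself; this just drops 'near the window'.
(f) Not entailed — 'was repainting' is progressive on an accomplishment; it does not entail the completed 'repainted'.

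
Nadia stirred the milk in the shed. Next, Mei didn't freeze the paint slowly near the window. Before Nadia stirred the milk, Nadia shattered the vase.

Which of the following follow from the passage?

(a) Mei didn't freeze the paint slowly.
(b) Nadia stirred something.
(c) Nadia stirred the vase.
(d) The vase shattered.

(a) Not entailed — dropping 'near the window' under negation is not valid — the original leaves open that Mei froze the paint some other way.
(b) Entailed — dropping 'in the shed' and generalizing the patient leaves a sub-description the original still satisfies.
(c) Not entailed — Nadia stirred the milk, not the vase; the vase belongs to the shattering event.
(d) Entailed — 'Nadia shattered the vase' is causative; it entails the inchoative 'the vase shattered'.

(b), (d)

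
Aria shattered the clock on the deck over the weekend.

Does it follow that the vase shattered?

no

Nothing is said about any vase; only the clock is affected.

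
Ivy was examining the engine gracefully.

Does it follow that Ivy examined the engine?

'examine' is atelic; if Ivy was examining the engine, then Ivy examined the engine (for some time).

yes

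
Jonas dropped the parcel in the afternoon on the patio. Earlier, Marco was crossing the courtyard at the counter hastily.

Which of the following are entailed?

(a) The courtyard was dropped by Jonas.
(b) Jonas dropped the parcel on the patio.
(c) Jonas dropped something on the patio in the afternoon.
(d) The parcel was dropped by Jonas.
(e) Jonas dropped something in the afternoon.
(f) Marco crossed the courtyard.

(b), (c), (d), (e)

(a) Not entailed — Jonas dropped the parcel, not the courtyard; the courtyard belongs to the crossing event.
(b) Entailed — this follows by dropping conjuncts from the dropping event's description.
(c) Entailed — this follows by dropping conjuncts from the dropping event's description.
(d) Entailed — dropping 'in the afternoon', 'on the patio' leaves a sub-description the original still satisfies.
(e) Entailed — the original entails any weakening of itself; this just drops 'on the patio' and generalizes the patient.
(f) Not entailed — 'was crossing' is progressive on an accomplishment; it does not entail the completed 'crossed'.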